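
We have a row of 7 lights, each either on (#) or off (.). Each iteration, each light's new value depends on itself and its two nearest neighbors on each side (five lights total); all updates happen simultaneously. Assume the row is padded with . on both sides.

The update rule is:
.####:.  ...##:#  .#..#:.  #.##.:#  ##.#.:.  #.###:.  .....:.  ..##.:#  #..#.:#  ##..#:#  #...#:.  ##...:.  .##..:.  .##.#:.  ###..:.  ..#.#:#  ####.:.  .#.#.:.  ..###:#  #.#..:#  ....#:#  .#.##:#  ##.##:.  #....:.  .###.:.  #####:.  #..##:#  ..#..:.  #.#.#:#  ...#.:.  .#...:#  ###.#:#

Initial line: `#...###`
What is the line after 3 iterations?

##.....

iteration 1: .#.##..
iteration 2: .###...
iteration 3: ##.....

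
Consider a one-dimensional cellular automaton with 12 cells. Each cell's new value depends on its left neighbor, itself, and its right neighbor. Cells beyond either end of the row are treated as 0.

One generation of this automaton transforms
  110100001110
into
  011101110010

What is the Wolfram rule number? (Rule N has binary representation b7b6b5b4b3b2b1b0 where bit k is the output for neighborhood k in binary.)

position 9: 111 → 0  (bit 7 = 0)
position 1: 110 → 1  (bit 6 = 1)
position 2: 101 → 1  (bit 5 = 1)
position 4: 100 → 0  (bit 4 = 0)
position 0: 011 → 0  (bit 3 = 0)
position 3: 010 → 1  (bit 2 = 1)
position 7: 001 → 1  (bit 1 = 1)
position 5: 000 → 1  (bit 0 = 1)
bits b7..b0 = 01100111 = 103

103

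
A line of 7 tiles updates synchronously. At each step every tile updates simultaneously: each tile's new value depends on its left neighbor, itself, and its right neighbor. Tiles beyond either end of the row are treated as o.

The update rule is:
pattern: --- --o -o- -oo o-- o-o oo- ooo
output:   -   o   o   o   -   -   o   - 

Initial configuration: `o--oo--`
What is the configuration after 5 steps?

o-o-o-o

o-ooo-o
o-o-o-o
o-o-o-o  (fixed point — unchanged through step 5)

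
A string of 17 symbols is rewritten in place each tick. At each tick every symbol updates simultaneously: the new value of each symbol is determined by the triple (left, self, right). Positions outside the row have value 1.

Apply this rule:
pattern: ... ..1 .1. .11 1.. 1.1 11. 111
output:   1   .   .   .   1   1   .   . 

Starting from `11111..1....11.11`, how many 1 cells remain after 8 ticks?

6

.....1..111...1..
1111..1....11..1.
....1..111...1..1
111..1....11..1..
...1..111...1..1.
11..1....11..1..1
..1..111...1..1..
1..1....11..1..1.
count of 1: 6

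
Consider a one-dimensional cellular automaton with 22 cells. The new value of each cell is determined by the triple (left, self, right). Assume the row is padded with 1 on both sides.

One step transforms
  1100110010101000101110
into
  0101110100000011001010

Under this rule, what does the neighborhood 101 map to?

0

At position 9 the neighborhood is 101; the next row has 0 there.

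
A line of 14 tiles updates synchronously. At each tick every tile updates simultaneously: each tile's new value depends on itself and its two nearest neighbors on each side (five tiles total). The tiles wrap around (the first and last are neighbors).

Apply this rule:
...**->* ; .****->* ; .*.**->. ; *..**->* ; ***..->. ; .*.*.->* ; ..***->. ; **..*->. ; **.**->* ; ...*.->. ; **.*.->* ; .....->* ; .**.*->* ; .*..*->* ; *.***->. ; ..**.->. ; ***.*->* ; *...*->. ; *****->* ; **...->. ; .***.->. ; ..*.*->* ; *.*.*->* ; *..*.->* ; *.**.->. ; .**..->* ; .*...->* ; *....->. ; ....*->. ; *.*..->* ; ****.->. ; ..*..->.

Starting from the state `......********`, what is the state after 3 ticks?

tick 1: ..**.*.*****..
tick 2: .*.***..**....
tick 3: .*.....*.*..*.

.*.....*.*..*.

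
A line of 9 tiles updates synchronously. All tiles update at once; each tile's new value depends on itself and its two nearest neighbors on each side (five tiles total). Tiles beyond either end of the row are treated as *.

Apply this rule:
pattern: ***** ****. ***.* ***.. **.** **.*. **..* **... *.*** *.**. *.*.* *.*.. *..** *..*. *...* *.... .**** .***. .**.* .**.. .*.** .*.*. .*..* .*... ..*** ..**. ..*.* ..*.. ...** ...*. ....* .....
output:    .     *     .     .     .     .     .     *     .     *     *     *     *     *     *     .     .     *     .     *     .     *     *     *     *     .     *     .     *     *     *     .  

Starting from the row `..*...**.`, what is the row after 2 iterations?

.*.***...
.*..*.***

.*..*.***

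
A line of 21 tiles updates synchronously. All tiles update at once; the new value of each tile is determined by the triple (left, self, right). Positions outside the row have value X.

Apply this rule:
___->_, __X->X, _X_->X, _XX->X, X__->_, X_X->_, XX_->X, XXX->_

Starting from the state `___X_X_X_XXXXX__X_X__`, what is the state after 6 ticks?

_X_X_X_X_X_X_X_XX_X_X

__XX_X_X_X___X_XX_X_X
_XXX_X_X_X__XX_XX_X_X
_X_X_X_X_X_XXX_XX_X_X
_X_X_X_X_X_X_X_XX_X_X
_X_X_X_X_X_X_X_XX_X_X  (fixed point — unchanged through tick 6)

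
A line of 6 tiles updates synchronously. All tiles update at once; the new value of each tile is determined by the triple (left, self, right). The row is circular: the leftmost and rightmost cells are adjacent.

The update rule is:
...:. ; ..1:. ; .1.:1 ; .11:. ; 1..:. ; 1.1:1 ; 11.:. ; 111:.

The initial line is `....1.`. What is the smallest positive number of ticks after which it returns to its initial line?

....1.

1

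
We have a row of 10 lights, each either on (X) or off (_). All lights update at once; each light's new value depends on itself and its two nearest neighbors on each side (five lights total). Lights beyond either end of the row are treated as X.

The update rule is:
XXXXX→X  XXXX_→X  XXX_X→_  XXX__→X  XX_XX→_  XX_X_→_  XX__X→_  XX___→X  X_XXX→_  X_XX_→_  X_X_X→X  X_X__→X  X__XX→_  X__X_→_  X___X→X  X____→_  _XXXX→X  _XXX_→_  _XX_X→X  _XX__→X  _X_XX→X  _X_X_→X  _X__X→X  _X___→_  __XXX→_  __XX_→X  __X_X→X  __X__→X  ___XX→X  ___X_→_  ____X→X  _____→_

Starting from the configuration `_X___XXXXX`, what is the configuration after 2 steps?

_X_XX_XXXX
_XX_X__XXX

_XX_X__XXX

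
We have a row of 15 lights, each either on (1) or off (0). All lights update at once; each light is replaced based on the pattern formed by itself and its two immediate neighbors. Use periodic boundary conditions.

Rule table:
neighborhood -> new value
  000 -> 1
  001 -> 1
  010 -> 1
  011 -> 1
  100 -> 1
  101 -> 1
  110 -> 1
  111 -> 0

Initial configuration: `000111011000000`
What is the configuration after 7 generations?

111101111111111
000111000000000
111101111111111  (repeats generation 1; period 2)
generation 7: 111101111111111

111101111111111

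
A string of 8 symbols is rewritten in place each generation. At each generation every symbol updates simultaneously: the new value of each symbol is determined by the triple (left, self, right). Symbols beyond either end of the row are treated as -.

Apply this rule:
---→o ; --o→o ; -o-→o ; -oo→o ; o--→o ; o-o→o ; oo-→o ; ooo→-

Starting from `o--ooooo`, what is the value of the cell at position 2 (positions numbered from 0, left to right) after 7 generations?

o

oooo---o
o--ooooo  (repeats generation 0; period 2)
generation 7: oooo---o
position 2 holds o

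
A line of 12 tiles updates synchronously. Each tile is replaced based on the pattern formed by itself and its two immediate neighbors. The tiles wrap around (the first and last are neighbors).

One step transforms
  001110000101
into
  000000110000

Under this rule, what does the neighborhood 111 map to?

0

At position 3 the neighborhood is 111; the next row has 0 there.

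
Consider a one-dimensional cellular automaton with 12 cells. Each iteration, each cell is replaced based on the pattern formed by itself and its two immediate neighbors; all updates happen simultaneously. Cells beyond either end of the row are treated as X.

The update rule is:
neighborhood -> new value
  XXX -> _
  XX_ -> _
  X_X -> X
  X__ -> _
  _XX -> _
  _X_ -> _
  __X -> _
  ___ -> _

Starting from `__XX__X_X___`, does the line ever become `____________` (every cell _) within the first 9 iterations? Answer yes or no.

_______X____
____________
all cells are _ at iteration 2

yes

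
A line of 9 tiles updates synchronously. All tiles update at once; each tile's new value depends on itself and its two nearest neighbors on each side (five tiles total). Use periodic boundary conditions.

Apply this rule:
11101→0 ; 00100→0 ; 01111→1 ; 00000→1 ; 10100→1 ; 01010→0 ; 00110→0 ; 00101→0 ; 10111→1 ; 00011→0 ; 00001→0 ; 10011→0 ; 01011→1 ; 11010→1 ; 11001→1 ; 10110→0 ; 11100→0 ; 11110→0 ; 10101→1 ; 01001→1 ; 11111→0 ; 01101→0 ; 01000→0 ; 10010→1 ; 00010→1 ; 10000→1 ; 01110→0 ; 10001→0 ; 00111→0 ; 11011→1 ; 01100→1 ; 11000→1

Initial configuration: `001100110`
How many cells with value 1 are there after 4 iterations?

4

iteration 1: 000110011
iteration 2: 100011001
iteration 3: 110001100
iteration 4: 011000110
count of 1: 4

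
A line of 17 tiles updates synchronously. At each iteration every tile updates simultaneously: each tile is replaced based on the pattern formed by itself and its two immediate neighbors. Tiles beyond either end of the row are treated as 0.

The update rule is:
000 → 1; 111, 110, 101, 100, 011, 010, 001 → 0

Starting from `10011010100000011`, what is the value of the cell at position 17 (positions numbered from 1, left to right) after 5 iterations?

00000000001111000
11111111100000011
00000000001111000  (repeats iteration 1; period 2)
iteration 5: 00000000001111000
position 17 holds 0

0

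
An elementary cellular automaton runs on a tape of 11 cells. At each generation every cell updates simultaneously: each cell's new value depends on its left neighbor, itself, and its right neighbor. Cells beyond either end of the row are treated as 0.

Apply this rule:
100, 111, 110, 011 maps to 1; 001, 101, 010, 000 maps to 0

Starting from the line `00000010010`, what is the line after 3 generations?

00000000010

generation 1: 00000001001
generation 2: 00000000100
generation 3: 00000000010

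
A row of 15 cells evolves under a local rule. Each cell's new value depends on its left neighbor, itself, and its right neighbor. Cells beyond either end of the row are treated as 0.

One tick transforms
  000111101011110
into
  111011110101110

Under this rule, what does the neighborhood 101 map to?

At position 7 the neighborhood is 101; the next row has 1 there.

1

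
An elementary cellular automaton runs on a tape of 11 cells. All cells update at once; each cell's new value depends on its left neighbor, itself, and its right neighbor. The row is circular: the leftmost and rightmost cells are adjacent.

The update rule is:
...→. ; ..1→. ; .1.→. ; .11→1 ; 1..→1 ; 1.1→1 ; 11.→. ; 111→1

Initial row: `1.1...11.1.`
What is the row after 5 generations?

.1.1.1.1..1

generation 1: .1.1..1.1.1
generation 2: 1.1.1..1.1.
generation 3: .1.1.1..1.1
generation 4: 1.1.1.1..1.
generation 5: .1.1.1.1..1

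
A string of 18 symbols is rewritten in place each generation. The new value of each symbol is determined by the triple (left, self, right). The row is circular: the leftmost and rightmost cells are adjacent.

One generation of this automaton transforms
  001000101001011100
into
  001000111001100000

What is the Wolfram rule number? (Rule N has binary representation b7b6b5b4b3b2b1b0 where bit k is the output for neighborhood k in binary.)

position 14: 111 → 0  (bit 7 = 0)
position 15: 110 → 0  (bit 6 = 0)
position 7: 101 → 1  (bit 5 = 1)
position 3: 100 → 0  (bit 4 = 0)
position 13: 011 → 0  (bit 3 = 0)
position 2: 010 → 1  (bit 2 = 1)
position 1: 001 → 0  (bit 1 = 0)
position 0: 000 → 0  (bit 0 = 0)
bits b7..b0 = 00100100 = 36

36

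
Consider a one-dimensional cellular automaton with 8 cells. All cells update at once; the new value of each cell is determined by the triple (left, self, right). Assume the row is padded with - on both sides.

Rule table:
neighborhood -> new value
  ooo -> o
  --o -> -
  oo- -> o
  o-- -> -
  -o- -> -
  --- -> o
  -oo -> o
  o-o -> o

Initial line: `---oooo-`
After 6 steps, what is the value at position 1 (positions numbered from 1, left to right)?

step 1: oo-oooo-
step 2: ooooooo-
step 3: ooooooo-  (fixed point — unchanged through step 6)
position 1 holds o

o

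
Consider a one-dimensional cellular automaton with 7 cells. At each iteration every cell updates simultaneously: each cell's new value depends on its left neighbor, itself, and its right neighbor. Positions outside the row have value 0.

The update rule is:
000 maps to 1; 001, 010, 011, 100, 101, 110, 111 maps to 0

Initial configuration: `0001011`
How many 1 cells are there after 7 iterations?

1100000
0001111
1100000  (repeats iteration 1; period 2)
iteration 7: 1100000
count of 1: 2

2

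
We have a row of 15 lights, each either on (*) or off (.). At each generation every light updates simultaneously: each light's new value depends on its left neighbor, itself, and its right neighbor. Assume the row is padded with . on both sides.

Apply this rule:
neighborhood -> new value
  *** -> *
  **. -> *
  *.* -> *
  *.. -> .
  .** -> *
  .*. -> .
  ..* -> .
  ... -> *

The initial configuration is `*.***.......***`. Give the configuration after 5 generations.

.****.*****.***
.**************
.**************  (fixed point — unchanged through generation 5)

.**************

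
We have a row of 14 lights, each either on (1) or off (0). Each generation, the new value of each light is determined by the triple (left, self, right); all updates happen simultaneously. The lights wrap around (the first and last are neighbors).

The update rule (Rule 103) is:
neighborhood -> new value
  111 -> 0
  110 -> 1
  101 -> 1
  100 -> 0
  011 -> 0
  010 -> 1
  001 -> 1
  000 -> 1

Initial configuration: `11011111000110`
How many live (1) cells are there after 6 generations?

01100001011011
10101111101101
11110000110110
00010111011011
01111001101101
10001010110111
count of 1: 8

8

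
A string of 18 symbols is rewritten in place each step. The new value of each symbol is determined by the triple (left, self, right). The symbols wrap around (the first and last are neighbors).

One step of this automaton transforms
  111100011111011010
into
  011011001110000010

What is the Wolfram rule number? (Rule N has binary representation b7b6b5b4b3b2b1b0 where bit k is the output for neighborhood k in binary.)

149

position 1: 111 → 1  (bit 7 = 1)
position 3: 110 → 0  (bit 6 = 0)
position 12: 101 → 0  (bit 5 = 0)
position 4: 100 → 1  (bit 4 = 1)
position 0: 011 → 0  (bit 3 = 0)
position 16: 010 → 1  (bit 2 = 1)
position 6: 001 → 0  (bit 1 = 0)
position 5: 000 → 1  (bit 0 = 1)
bits b7..b0 = 10010101 = 149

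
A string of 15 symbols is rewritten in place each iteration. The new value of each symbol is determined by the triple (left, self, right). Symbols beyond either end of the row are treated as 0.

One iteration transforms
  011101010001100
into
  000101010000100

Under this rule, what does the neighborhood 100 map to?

At position 8 the neighborhood is 100; the next row has 0 there.

0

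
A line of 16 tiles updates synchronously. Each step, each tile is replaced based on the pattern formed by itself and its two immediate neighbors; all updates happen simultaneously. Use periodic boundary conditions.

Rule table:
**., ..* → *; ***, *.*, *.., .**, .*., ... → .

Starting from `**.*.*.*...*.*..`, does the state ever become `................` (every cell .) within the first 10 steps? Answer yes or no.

no

step 1: .*........*....*
step 2: .........*....*.
step 3: ........*....*..
step 4: .......*....*...
step 5: ......*....*....
step 6: .....*....*.....
step 7: ....*....*......
step 8: ...*....*.......
step 9: ..*....*........
step 10: .*....*.........
step 10 is .*....*........., still not uniform .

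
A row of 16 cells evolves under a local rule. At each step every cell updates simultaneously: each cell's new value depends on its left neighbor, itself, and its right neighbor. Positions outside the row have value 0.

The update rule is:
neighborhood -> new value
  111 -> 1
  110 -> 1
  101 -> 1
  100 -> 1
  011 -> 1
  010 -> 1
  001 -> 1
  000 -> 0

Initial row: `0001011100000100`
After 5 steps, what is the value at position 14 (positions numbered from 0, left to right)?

step 1: 0011111110001110
step 2: 0111111111011111
step 3: 1111111111111111
step 4: 1111111111111111  (fixed point — unchanged through step 5)
position 14 holds 1

1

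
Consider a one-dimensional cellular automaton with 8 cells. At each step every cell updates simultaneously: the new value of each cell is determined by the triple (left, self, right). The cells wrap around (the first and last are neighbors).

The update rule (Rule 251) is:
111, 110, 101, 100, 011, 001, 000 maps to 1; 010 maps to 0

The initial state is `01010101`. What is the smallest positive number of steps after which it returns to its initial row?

10101010
01010101

2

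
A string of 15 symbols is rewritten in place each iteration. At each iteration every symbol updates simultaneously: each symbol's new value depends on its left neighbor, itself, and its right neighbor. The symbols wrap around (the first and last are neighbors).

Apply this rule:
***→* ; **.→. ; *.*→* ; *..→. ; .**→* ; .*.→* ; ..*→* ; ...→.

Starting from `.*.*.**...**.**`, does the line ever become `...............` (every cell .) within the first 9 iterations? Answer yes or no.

no

iteration 1: ******...**.**.
iteration 2: *****...**.**.*
iteration 3: ****...**.**.**
iteration 4: ***...**.**.***
iteration 5: **...**.**.****
iteration 6: *...**.**.*****
iteration 7: ...**.**.******
iteration 8: ..**.**.******.
iteration 9: .**.**.******..
iteration 9 is .**.**.******.., still not uniform .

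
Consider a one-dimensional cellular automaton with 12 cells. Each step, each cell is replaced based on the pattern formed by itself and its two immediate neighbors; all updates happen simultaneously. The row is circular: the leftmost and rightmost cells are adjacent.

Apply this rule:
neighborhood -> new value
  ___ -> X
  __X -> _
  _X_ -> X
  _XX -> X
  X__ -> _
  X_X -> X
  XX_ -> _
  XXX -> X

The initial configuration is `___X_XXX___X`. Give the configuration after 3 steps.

step 1: _X_XXXX__X_X
step 2: XXXXXX___XXX
step 3: XXXXX__X_XXX

XXXXX__X_XXX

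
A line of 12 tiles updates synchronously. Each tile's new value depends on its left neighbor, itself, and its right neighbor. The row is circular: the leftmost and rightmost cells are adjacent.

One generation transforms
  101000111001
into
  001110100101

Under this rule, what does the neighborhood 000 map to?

At position 4 the neighborhood is 000; the next row has 1 there.

1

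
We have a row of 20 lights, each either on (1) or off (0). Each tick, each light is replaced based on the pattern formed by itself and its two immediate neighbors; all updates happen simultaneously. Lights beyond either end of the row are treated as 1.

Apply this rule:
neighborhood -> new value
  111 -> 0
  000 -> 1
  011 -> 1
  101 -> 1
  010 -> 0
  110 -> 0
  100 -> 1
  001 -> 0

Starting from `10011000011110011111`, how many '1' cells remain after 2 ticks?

01010111010001010000
10101100101100101110
count of 1: 11

11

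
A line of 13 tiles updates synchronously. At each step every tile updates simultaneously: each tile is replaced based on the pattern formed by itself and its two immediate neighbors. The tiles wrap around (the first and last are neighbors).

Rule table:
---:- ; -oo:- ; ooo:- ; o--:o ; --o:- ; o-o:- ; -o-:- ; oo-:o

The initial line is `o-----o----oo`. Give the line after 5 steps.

oo-----o-----
-oo-----o----
--oo-----o---
---oo-----o--
----oo-----o-

----oo-----o-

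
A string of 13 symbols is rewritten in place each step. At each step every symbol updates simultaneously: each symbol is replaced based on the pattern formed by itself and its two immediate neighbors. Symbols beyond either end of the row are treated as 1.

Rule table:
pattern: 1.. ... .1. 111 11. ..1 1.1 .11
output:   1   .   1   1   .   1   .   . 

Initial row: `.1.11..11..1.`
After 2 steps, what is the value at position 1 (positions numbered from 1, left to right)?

.1...11..111.
.11.1..11.1..
position 1 holds .

.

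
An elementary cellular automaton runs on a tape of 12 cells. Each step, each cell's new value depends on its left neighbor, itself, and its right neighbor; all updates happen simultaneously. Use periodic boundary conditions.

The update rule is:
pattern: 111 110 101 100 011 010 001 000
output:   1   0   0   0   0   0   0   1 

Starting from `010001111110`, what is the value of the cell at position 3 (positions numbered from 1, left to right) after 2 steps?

0

step 1: 000100111100
step 2: 110000011001
position 3 holds 0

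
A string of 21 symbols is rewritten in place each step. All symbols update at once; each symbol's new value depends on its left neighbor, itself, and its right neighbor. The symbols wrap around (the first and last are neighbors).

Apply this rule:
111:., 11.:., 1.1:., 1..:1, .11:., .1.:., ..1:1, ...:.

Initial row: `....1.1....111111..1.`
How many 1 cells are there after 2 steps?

...1...1..1......11.1
1.1.1.1.11.1....1....
count of 1: 8

8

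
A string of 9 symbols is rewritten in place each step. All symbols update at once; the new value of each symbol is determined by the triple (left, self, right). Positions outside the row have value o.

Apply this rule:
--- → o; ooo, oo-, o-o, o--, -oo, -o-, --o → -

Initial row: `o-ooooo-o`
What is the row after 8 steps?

-ooooooo-

step 1: ---------
step 2: -ooooooo-
step 3: ---------  (repeats step 1; period 2)
step 8: -ooooooo-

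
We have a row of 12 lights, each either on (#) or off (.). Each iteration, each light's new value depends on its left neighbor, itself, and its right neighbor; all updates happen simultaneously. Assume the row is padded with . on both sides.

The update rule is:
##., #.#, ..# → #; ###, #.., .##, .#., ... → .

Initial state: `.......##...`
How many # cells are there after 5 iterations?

......#.#...
.....#.#....
....#.#.....
...#.#......
..#.#.......
count of #: 2

2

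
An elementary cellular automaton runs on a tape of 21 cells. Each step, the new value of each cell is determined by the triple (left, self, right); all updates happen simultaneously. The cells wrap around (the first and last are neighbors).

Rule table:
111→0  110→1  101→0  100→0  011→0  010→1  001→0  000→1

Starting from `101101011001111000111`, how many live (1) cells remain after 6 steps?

9

100101001000001010000
100101001011101010110
100101001000101010010
100101001010101010010
100101001010101010010  (fixed point — unchanged through step 6)
count of 1: 9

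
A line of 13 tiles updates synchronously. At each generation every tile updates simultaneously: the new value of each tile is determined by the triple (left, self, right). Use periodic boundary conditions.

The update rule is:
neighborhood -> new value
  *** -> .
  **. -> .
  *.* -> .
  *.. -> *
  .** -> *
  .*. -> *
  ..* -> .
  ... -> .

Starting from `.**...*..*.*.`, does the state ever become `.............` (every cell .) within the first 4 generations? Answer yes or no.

.*.*..**.*.**
.*.**.*..*.*.
.*.*..**.*.**  (repeats generation 1; period 2)
generation 4: .*.**.*..*.*.
generation 4 is .*.**.*..*.*., still not uniform .

no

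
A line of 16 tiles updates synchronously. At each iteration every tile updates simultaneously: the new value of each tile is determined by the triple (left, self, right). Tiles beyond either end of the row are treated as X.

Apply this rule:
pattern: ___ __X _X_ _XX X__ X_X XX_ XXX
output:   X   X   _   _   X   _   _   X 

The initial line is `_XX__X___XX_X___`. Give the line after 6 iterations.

___XX_XXX____XXX
XXX____X_XXXX_XX
XX_XXXX___XX___X
X___XX_XXX__XXX_
_XXX____X_XX_X__
__X_XXXX______XX

__X_XXXX______XX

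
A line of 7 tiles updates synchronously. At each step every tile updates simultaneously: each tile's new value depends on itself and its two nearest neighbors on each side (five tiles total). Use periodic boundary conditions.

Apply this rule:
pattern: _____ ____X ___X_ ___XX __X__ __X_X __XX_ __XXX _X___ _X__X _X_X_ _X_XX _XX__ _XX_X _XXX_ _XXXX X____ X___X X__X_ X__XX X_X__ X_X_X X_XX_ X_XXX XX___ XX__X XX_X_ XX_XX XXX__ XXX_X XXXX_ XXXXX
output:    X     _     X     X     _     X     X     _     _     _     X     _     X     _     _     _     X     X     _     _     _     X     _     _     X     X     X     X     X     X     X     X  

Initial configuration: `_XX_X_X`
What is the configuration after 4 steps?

___XXXX
XXX__XX
XXXX___
__XXXXX

__XXXXX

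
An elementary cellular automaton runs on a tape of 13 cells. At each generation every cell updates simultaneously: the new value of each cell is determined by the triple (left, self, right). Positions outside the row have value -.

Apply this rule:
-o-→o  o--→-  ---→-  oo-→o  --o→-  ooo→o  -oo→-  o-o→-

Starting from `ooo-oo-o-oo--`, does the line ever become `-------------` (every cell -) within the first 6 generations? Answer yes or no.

generation 1: -oo--o-o--o--
generation 2: --o--o-o--o--
generation 3: --o--o-o--o--  (fixed point — unchanged through generation 6)
generation 6 is --o--o-o--o--, still not uniform -

no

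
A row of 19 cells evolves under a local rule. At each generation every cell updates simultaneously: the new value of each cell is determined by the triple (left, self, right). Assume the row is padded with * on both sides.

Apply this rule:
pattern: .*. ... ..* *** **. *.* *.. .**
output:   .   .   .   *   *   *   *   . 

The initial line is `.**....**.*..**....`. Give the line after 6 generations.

*.**....**.*..**...
**.**....**.*..**..
***.**....**.*..**.
****.**....**.*..**
*****.**....**.*..*
******.**....**.*..

******.**....**.*..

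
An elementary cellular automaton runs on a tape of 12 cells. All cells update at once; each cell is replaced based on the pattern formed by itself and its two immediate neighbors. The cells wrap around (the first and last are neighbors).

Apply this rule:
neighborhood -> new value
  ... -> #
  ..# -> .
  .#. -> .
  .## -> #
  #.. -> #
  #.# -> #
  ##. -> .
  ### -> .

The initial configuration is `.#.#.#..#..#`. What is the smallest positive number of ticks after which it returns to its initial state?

12

#.#.#.#..#..
.#.#.#.#..#.
..#.#.#.#..#
#..#.#.#.#..
.#..#.#.#.#.
..#..#.#.#.#
#..#..#.#.#.
.#..#..#.#.#
#.#..#..#.#.
.#.#..#..#.#
#.#.#..#..#.
.#.#.#..#..#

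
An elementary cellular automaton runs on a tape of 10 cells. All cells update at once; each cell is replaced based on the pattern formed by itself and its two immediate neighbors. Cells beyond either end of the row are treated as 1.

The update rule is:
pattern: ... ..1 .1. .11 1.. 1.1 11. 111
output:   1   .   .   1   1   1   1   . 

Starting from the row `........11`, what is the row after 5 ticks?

1111111.1.
......11.1
11111.1111
....111...
111.1.111.

111.1.111.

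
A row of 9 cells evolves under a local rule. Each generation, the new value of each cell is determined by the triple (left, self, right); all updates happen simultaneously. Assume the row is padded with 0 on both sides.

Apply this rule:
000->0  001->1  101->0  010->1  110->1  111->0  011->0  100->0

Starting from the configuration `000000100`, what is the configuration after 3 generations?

000001100
000010100
000110100

000110100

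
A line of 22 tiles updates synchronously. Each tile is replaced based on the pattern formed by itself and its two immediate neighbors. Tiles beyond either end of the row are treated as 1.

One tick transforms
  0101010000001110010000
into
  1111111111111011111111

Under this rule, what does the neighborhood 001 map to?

1

At position 11 the neighborhood is 001; the next row has 1 there.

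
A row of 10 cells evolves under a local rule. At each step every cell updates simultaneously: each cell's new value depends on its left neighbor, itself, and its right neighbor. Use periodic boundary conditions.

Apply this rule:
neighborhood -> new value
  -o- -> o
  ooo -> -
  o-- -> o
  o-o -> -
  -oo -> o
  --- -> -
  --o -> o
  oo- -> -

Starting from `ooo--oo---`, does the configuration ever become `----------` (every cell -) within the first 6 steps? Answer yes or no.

o--ooo-o-o
-ooo---o-o
-o--o-oo-o
-oooo-o--o
-o----oooo
-oo--oo---
step 6 is -oo--oo---, still not uniform -

no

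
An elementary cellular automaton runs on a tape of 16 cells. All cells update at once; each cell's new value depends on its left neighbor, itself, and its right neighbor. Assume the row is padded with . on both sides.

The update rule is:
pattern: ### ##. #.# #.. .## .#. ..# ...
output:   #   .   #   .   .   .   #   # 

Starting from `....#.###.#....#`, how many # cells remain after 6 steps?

6

####.#.#.#..###.
.##.#.#.#..#.#..
#..#.#.#..#.#..#
..#.#.#..#.#..#.
##.#.#..#.#..#..
..#.#..#.#..#..#
count of #: 6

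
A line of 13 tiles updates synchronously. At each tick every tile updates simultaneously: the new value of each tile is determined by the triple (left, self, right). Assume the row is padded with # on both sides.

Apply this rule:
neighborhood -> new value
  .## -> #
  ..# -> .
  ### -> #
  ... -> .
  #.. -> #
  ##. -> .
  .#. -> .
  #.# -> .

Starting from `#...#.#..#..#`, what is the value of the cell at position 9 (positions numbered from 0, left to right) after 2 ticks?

tick 1: .#.....#..#.#
tick 2: ..#.....#...#
position 9 holds .

.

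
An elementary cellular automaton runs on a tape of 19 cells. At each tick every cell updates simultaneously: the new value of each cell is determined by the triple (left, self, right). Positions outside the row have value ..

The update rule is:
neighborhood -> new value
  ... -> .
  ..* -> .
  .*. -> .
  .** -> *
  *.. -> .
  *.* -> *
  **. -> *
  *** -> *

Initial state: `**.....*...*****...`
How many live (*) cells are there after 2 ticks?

**.........*****...
**.........*****...
count of *: 7

7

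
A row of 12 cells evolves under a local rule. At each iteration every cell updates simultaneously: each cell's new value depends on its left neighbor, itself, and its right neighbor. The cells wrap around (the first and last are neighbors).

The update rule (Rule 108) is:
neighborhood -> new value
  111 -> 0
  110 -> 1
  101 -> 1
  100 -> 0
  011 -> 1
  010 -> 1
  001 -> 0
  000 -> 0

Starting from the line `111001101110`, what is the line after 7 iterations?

101001111011
111001001110
101001001011
111001001110  (repeats iteration 2; period 2)
iteration 7: 101001001011

101001001011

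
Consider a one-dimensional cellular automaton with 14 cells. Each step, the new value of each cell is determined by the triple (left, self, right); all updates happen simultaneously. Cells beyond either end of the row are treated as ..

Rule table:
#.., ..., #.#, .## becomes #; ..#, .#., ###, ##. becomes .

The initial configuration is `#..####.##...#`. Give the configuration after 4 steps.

.#.#...##.##..
..#.##.#.##.##
#..##.#.##.##.
.#.#.#.##.##.#

.#.#.#.##.##.#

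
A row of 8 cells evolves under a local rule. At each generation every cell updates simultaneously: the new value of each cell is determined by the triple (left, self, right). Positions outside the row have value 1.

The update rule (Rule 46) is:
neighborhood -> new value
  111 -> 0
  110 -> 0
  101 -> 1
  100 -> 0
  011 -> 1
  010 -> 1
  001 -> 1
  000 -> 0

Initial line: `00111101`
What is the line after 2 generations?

generation 1: 01100011
generation 2: 11000110

11000110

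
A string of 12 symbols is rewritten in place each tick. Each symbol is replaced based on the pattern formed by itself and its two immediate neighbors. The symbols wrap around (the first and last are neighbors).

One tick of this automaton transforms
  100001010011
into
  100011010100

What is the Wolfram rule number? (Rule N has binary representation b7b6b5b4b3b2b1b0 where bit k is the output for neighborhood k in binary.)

position 11: 111 → 0  (bit 7 = 0)
position 0: 110 → 1  (bit 6 = 1)
position 6: 101 → 0  (bit 5 = 0)
position 1: 100 → 0  (bit 4 = 0)
position 10: 011 → 0  (bit 3 = 0)
position 5: 010 → 1  (bit 2 = 1)
position 4: 001 → 1  (bit 1 = 1)
position 2: 000 → 0  (bit 0 = 0)
bits b7..b0 = 01000110 = 70

70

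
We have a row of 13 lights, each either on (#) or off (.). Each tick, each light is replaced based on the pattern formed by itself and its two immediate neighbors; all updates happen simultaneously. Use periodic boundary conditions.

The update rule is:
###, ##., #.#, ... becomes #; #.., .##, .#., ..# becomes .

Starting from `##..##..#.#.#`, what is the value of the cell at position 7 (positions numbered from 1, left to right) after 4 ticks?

.

##...#...#.#.
.#.#...#..#.#
#.#..#.....#.
.#.....###..#
position 7 holds .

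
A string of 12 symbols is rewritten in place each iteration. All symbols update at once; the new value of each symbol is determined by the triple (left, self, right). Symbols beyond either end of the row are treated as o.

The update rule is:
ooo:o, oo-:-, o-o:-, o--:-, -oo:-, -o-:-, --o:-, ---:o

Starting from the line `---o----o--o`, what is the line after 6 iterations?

---o--oooo--

iteration 1: -o---oo-----
iteration 2: ---o----ooo-
iteration 3: -o---oo--o--
iteration 4: ---o--------
iteration 5: -o---oooooo-
iteration 6: ---o--oooo--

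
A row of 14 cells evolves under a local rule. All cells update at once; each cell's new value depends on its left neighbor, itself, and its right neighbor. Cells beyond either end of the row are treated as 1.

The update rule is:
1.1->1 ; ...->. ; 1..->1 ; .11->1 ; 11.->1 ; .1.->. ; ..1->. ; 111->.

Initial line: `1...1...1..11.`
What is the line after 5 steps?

step 1: 11...1...1.111
step 2: .11...1...11..
step 3: 1111...1..111.
step 4: ...11...1.1.11
step 5: 1..111...1.11.

1..111...1.11.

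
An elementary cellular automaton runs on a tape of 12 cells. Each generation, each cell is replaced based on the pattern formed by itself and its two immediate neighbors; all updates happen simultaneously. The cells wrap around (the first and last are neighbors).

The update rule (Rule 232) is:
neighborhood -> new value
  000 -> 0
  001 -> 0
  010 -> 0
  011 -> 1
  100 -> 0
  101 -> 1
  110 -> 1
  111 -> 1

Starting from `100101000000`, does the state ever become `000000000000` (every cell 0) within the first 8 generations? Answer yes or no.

yes

generation 1: 000010000000
generation 2: 000000000000
all cells are 0 at generation 2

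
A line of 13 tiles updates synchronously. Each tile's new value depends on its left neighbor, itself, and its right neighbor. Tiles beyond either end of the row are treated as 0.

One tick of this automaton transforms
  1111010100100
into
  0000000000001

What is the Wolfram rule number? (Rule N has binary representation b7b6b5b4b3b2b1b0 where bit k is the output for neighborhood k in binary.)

1

position 1: 111 → 0  (bit 7 = 0)
position 3: 110 → 0  (bit 6 = 0)
position 4: 101 → 0  (bit 5 = 0)
position 8: 100 → 0  (bit 4 = 0)
position 0: 011 → 0  (bit 3 = 0)
position 5: 010 → 0  (bit 2 = 0)
position 9: 001 → 0  (bit 1 = 0)
position 12: 000 → 1  (bit 0 = 1)
bits b7..b0 = 00000001 = 1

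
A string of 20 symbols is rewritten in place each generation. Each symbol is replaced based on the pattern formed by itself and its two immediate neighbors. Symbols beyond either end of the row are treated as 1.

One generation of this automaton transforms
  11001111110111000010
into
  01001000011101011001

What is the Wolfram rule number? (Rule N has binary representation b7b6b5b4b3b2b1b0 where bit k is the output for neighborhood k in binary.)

position 0: 111 → 0  (bit 7 = 0)
position 1: 110 → 1  (bit 6 = 1)
position 10: 101 → 1  (bit 5 = 1)
position 2: 100 → 0  (bit 4 = 0)
position 4: 011 → 1  (bit 3 = 1)
position 18: 010 → 0  (bit 2 = 0)
position 3: 001 → 0  (bit 1 = 0)
position 15: 000 → 1  (bit 0 = 1)
bits b7..b0 = 01101001 = 105

105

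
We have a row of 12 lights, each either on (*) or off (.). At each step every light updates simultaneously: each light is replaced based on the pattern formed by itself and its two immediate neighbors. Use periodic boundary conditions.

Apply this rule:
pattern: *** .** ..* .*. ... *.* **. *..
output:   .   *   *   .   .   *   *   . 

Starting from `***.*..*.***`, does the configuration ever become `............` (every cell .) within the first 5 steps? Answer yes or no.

step 1: ..**..*.**..
step 2: .***.*.***..
step 3: **.**.**.*..
step 4: *********..*
step 5: ........*.**
step 5 is ........*.**, still not uniform .

no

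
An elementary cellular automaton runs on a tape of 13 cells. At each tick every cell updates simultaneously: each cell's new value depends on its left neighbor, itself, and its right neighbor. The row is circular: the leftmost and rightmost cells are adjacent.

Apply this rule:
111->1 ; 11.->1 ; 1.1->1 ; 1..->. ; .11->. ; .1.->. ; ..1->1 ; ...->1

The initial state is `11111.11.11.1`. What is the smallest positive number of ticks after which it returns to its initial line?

13

111111.11.11.
.111111.11.11
1.111111.11.1
11.111111.11.
.11.111111.11
1.11.111111.1
11.11.111111.
.11.11.111111
1.11.11.11111
11.11.11.1111
111.11.11.111
1111.11.11.11
11111.11.11.1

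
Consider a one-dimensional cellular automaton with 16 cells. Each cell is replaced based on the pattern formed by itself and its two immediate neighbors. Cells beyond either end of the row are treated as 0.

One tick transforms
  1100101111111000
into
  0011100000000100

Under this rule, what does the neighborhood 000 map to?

At position 14 the neighborhood is 000; the next row has 0 there.

0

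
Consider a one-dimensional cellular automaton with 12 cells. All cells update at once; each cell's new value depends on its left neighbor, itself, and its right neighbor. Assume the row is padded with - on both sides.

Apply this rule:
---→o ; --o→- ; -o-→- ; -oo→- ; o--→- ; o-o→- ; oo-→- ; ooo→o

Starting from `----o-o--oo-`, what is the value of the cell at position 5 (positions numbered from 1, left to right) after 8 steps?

o

ooo---------
-o--oooooooo
-----oooooo-
oooo--oooo--
-oo----oo--o
----oo------
ooo----ooooo
-o--oo--ooo-
position 5 holds o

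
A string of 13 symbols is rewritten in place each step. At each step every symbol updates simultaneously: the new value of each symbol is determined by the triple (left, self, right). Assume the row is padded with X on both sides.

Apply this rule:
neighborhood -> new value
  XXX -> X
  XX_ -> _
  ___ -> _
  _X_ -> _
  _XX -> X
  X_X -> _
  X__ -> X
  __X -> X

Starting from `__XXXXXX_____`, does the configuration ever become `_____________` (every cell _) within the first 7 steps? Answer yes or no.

no

step 1: XXXXXXX_X___X
step 2: XXXXXX___X_XX
step 3: XXXXX_X_X__XX
step 4: XXXX_____XXXX
step 5: XXX_X___XXXXX
step 6: XX___X_XXXXXX
step 7: X_X_X__XXXXXX
step 7 is X_X_X__XXXXXX, still not uniform _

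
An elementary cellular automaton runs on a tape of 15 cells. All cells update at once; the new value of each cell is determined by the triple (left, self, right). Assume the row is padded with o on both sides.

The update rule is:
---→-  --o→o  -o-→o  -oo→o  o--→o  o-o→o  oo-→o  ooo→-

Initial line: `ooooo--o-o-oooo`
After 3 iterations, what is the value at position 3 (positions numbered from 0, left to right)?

o

----oooooooo---
o--oo------oo-o
oooooo----ooooo
position 3 holds o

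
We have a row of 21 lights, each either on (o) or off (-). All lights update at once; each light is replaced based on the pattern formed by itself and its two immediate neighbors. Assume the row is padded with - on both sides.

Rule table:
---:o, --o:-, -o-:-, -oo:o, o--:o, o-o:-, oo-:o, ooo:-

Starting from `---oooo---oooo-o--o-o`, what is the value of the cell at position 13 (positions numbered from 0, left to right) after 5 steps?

-

oo-o--ooo-o--o--o----
oo--o-o-o--o--o--oooo
ooo------o--o--o-o--o
o-oooooo--o--o----o--
--o----oo--o--ooo--oo
position 13 holds -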